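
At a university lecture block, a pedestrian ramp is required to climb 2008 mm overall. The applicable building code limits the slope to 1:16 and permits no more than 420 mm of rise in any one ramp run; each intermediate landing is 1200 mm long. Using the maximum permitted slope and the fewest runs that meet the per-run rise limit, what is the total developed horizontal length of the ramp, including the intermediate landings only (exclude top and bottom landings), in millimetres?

36928 mm

2008 / 420 = 4.78, so 5 ramp runs are needed. That means 4 intermediate landings.
Horizontal run for 2008 mm of rise at 1:16 is 2008 × 16 = 32128 mm.
Intermediate landings: 4 × 1200 = 4800 mm.
Developed length = 32128 + 4800 = 36928 mm.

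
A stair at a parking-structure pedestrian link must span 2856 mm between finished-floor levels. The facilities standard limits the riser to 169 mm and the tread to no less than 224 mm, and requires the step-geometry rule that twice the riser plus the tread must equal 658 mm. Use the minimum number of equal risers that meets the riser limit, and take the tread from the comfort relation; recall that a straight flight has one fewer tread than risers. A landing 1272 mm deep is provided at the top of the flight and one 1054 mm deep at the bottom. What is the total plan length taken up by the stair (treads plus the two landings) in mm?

7478 mm

2856 / 169 = 16.899 → round up to 17 risers.
Each riser is 2856/17 = 168 mm (≤ 169 mm).
From 2R + T = 658: T = 658 − 336 = 322 mm.
Going = (17 − 1) × 322 = 5152 mm.
Add landings: 5152 + 1272 + 1054 = 7478 mm.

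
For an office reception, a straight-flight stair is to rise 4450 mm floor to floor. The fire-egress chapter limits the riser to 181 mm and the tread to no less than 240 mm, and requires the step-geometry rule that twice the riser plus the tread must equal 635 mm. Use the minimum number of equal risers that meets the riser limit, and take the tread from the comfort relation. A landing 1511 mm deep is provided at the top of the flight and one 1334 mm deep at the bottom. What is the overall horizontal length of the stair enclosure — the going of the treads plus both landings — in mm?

At most 181 each: 4450/181 = 24.59, giving 25 risers.
R = 4450 ÷ 25 = 178 mm.
Tread T = 635 − 2 × 178 = 279 mm (≥ 240 mm).
Going = (25 − 1) × 279 = 6696 mm.
Enclosure = 6696 + 1511 + 1334 = 9541 mm.

9541 mm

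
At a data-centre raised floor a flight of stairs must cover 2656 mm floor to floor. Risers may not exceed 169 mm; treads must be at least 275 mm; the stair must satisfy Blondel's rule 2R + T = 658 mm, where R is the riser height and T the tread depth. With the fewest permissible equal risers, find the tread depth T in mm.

326 mm

⌈2656/169⌉ = 16 risers.
R = 2656 ÷ 16 = 166 mm.
Tread T = 658 − 2 × 166 = 326 mm (≥ 275 mm).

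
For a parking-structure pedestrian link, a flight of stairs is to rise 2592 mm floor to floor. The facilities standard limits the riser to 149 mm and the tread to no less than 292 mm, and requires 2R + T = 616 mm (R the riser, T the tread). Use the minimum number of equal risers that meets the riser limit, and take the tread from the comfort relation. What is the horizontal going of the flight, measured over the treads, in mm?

At most 149 each: 2592/149 = 17.40, giving 18 risers.
R = 2592 ÷ 18 = 144 mm.
Tread T = 616 − 2 × 144 = 328 mm (≥ 292 mm).
Going = (18 − 1) × 328 = 5576 mm.

5576 mm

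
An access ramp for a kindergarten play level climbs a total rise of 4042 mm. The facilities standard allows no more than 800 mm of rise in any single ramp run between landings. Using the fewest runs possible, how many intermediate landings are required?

4042 / 800 = 5.05, so 6 ramp runs are needed.
6 runs are separated by 5 intermediate landings.

5 intermediate landings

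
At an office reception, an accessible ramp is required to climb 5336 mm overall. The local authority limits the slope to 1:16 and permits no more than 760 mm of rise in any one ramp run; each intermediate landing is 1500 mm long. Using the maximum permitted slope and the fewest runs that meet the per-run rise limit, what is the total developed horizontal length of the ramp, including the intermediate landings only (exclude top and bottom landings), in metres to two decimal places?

5336 / 760 = 7.021 → round up to 8 ramp runs. That means 7 intermediate landings.
Horizontal run for 5336 mm of rise at 1:16 is 5336 × 16 = 85376 mm.
Intermediate landings: 7 × 1500 = 10500 mm.
Total developed length = 85376 + 10500 = 95876 mm.
= 95.88 m.

95.88 m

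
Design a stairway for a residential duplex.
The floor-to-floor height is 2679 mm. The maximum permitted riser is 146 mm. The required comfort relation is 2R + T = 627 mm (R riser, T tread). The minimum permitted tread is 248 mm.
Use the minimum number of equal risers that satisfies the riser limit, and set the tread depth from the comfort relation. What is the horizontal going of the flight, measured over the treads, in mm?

At most 146 each: 2679/146 = 18.35, giving 19 risers.
Each riser is 2679/19 = 141 mm (≤ 146 mm).
Tread T = 627 − 2 × 141 = 345 mm (≥ 248 mm).
Treads = 19 − 1 = 18; going = 18 × 345 = 6210 mm.

6210 mm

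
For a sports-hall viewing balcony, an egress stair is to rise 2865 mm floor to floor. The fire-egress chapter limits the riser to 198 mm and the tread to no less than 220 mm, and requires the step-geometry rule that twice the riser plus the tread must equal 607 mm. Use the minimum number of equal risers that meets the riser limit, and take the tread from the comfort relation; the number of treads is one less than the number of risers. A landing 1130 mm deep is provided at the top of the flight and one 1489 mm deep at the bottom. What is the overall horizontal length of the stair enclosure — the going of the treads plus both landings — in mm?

At most 198 each: 2865/198 = 14.47, giving 15 risers.
Each riser is 2865/15 = 191 mm (≤ 198 mm).
T = 607 − 2·191 = 225 mm, which satisfies the 220 mm minimum.
Going = (15 − 1) × 225 = 3150 mm.
Add landings: 3150 + 1130 + 1489 = 5769 mm.

5769 mm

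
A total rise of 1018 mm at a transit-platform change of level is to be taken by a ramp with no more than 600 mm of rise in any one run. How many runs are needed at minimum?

2 runs

1018 / 600 = 1.697 → round up to 2 ramp runs.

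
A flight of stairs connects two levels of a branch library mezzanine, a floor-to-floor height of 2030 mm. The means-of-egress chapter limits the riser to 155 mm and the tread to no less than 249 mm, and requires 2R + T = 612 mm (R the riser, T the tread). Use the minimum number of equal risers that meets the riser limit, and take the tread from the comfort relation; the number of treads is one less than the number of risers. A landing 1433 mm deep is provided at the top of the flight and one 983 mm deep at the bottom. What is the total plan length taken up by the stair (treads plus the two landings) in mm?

6602 mm

At most 155 each: 2030/155 = 13.10, giving 14 risers.
R = 2030 ÷ 14 = 145 mm.
T = 612 − 2·145 = 322 mm, which satisfies the 249 mm minimum.
Going = (14 − 1) × 322 = 4186 mm.
Enclosure = 4186 + 1433 + 983 = 6602 mm.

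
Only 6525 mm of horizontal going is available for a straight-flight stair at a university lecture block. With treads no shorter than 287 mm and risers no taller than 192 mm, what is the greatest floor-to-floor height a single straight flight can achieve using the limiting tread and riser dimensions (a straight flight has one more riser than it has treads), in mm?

6525 / 287 = 22.74, so 22 treads fit.
Risers = treads + 1 = 23.
Maximum height = 23 × 192 = 4416 mm.

4416 mm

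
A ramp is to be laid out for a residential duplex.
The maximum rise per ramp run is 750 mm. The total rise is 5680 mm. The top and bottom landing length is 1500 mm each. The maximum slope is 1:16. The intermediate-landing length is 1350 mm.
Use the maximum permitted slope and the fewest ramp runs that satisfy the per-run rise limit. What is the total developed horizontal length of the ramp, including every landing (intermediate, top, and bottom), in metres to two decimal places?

5680 / 750 = 7.57, so 8 ramp runs are needed. That means 7 intermediate landings.
Horizontal run for 5680 mm of rise at 1:16 is 5680 × 16 = 90880 mm.
7 intermediate landings contribute 7 × 1350 = 9450 mm.
Top and bottom landings: 2 × 1500 = 3000 mm.
Total = 90880 + 9450 + 3000 = 103330 mm.
= 103.33 m.

103.33 m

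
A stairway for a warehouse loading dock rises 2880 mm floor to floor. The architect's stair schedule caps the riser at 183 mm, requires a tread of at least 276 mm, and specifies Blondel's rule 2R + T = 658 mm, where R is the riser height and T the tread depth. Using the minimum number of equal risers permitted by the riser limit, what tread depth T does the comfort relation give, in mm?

298 mm

⌈2880/183⌉ = 16 risers.
Each riser is 2880/16 = 180 mm (≤ 183 mm).
From 2R + T = 658: T = 658 − 360 = 298 mm.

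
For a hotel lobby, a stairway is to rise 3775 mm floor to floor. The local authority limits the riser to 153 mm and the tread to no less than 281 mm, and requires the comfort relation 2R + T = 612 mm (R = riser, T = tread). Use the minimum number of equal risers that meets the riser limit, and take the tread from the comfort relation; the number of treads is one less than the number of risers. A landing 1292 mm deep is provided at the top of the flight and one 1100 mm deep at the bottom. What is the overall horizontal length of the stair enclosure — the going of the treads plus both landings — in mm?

9832 mm

3775 / 153 = 24.67, so 25 risers are needed.
Riser R = 3775 / 25 = 151 mm, within the 153 mm limit.
Tread T = 612 − 2 × 151 = 310 mm (≥ 281 mm).
Going = (25 − 1) × 310 = 7440 mm.
Enclosure = 7440 + 1292 + 1100 = 9832 mm.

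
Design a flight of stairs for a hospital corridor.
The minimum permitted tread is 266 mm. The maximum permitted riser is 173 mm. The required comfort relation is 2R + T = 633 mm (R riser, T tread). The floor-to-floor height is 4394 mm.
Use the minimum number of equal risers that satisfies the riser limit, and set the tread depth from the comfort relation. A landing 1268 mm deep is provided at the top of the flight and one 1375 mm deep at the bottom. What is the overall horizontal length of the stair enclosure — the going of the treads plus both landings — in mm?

4394 / 173 = 25.399 → round up to 26 risers.
Riser R = 4394 / 26 = 169 mm, within the 173 mm limit.
From 2R + T = 633: T = 633 − 338 = 295 mm.
26 risers give 25 treads; going = 25 × 295 = 7375 mm.
Enclosure = 7375 + 1268 + 1375 = 10018 mm.

10018 mm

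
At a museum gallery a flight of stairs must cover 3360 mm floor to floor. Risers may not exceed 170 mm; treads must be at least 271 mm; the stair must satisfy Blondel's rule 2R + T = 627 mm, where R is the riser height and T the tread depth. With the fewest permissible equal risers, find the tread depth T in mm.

291 mm

At most 170 each: 3360/170 = 19.76, giving 20 risers.
R = 3360 ÷ 20 = 168 mm.
T = 627 − 2·168 = 291 mm, which satisfies the 271 mm minimum.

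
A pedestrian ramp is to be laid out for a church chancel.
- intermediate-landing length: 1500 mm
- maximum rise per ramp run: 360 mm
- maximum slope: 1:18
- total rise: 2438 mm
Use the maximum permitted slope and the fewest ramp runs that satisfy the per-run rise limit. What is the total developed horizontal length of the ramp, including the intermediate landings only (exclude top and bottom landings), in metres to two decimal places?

At most 360 each: 2438/360 = 6.77, giving 7 ramp runs. That means 6 intermediate landings.
Ramp run (horizontal) at 1:18: 2438 × 18 = 43884 mm.
6 intermediate landings contribute 6 × 1500 = 9000 mm.
Total developed length = 43884 + 9000 = 52884 mm.
= 52.88 m.

52.88 m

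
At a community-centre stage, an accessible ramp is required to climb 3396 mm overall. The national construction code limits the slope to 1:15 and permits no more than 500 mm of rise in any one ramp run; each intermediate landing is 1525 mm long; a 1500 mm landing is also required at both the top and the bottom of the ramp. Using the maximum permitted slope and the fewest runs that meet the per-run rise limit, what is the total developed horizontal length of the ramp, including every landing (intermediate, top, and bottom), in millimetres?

63090 mm

At most 500 each: 3396/500 = 6.79, giving 7 ramp runs. That means 6 intermediate landings.
Horizontal run for 3396 mm of rise at 1:15 is 3396 × 15 = 50940 mm.
Intermediate landings: 6 × 1525 = 9150 mm.
Top and bottom landings: 2 × 1500 = 3000 mm.
Total = 50940 + 9150 + 3000 = 63090 mm.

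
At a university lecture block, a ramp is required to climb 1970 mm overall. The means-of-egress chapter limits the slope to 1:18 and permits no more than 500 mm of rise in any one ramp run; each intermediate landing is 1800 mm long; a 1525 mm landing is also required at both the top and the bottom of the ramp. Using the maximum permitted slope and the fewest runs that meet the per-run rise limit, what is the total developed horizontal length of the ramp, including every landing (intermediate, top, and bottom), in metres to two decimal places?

1970 / 500 = 3.94, so 4 ramp runs are needed. That means 3 intermediate landings.
Horizontal run for 1970 mm of rise at 1:18 is 1970 × 18 = 35460 mm.
3 intermediate landings contribute 3 × 1800 = 5400 mm.
Top and bottom landings: 2 × 1525 = 3050 mm.
Total = 35460 + 5400 + 3050 = 43910 mm.
= 43.91 m.

43.91 m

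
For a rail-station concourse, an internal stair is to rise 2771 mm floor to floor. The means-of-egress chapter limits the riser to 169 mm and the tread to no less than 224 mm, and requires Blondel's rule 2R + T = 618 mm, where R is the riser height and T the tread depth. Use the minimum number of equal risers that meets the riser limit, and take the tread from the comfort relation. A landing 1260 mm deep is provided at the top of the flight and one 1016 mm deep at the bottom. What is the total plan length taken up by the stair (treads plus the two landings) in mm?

At most 169 each: 2771/169 = 16.40, giving 17 risers.
Riser R = 2771 / 17 = 163 mm, within the 169 mm limit.
From 2R + T = 618: T = 618 − 326 = 292 mm.
Treads = 17 − 1 = 16; going = 16 × 292 = 4672 mm.
Add landings: 4672 + 1260 + 1016 = 6948 mm.

6948 mm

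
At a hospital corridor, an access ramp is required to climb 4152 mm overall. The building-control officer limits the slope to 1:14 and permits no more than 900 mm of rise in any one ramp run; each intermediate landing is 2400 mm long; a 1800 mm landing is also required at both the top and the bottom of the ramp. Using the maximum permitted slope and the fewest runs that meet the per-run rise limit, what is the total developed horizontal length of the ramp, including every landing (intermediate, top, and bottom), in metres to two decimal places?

71.33 m

⌈4152/900⌉ = 5 ramp runs. That means 4 intermediate landings.
Horizontal run for 4152 mm of rise at 1:14 is 4152 × 14 = 58128 mm.
4 intermediate landings contribute 4 × 2400 = 9600 mm.
Top and bottom landings: 2 × 1800 = 3600 mm.
Total = 58128 + 9600 + 3600 = 71328 mm.
= 71.33 m.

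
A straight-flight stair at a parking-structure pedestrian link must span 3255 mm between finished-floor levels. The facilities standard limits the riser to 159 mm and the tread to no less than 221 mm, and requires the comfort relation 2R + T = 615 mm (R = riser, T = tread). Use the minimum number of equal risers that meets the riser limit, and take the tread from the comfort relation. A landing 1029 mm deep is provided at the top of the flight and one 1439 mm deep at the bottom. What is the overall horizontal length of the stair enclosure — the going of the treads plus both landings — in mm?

3255 / 159 = 20.47, so 21 risers are needed.
Each riser is 3255/21 = 155 mm (≤ 159 mm).
From 2R + T = 615: T = 615 − 310 = 305 mm.
Going = (21 − 1) × 305 = 6100 mm.
Enclosure = 6100 + 1029 + 1439 = 8568 mm.

8568 mm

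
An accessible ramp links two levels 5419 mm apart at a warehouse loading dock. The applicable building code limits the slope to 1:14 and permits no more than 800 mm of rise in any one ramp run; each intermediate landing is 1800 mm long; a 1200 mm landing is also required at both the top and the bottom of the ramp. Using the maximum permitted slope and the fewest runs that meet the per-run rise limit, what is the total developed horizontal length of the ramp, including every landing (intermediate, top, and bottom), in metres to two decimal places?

89.07 m

5419 / 800 = 6.774 → round up to 7 ramp runs. That means 6 intermediate landings.
Ramp run (horizontal) at 1:14: 5419 × 14 = 75866 mm.
Intermediate landings: 6 × 1800 = 10800 mm.
Top and bottom landings: 2 × 1200 = 2400 mm.
Total = 75866 + 10800 + 2400 = 89066 mm.
= 89.07 m.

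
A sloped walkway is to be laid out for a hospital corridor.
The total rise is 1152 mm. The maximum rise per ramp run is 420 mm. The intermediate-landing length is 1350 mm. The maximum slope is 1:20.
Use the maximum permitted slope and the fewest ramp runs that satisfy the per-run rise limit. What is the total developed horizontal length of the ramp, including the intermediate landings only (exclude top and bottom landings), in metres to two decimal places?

25.74 m

At most 420 each: 1152/420 = 2.74, giving 3 ramp runs. That means 2 intermediate landings.
Ramp run (horizontal) at 1:20: 1152 × 20 = 23040 mm.
2 intermediate landings contribute 2 × 1350 = 2700 mm.
Developed length = 23040 + 2700 = 25740 mm.
= 25.74 m.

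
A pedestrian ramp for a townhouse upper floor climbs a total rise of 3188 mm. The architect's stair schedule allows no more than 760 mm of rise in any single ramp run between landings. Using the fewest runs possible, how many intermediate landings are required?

At most 760 each: 3188/760 = 4.19, giving 5 ramp runs.
5 runs are separated by 4 intermediate landings.

4 intermediate landings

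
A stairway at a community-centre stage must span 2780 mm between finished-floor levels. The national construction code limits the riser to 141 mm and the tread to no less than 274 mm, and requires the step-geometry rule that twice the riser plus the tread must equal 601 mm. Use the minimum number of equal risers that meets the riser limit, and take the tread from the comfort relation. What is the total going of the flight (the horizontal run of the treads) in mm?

⌈2780/141⌉ = 20 risers.
Riser R = 2780 / 20 = 139 mm, within the 141 mm limit.
T = 601 − 2·139 = 323 mm, which satisfies the 274 mm minimum.
Going = (20 − 1) × 323 = 6137 mm.

6137 mm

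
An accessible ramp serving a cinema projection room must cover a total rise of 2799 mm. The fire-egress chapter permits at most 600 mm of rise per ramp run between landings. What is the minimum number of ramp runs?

At most 600 each: 2799/600 = 4.67, giving 5 ramp runs.

5 runs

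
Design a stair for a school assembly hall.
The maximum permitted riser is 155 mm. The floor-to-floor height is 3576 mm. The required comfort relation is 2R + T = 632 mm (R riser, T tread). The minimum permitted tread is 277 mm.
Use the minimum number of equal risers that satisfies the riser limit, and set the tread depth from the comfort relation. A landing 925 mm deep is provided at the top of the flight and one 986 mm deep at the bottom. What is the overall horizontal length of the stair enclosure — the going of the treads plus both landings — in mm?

At most 155 each: 3576/155 = 23.07, giving 24 risers.
Each riser is 3576/24 = 149 mm (≤ 155 mm).
T = 632 − 2·149 = 334 mm, which satisfies the 277 mm minimum.
Treads = 24 − 1 = 23; going = 23 × 334 = 7682 mm.
Enclosure = 7682 + 925 + 986 = 9593 mm.

9593 mm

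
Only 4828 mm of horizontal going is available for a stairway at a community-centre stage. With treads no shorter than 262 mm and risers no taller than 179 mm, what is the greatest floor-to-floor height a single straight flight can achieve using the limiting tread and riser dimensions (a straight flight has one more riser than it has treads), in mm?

Treads that fit: ⌊4828 / 262⌋ = 18.
Risers = treads + 1 = 19.
Maximum height = 19 × 179 = 3401 mm.

3401 mm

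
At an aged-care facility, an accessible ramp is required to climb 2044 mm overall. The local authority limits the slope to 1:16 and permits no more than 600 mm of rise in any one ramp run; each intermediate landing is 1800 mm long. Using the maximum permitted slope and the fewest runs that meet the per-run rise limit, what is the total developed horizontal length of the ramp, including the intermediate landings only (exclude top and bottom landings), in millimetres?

38104 mm

⌈2044/600⌉ = 4 ramp runs. That means 3 intermediate landings.
Horizontal run for 2044 mm of rise at 1:16 is 2044 × 16 = 32704 mm.
3 intermediate landings contribute 3 × 1800 = 5400 mm.
Total developed length = 32704 + 5400 = 38104 mm.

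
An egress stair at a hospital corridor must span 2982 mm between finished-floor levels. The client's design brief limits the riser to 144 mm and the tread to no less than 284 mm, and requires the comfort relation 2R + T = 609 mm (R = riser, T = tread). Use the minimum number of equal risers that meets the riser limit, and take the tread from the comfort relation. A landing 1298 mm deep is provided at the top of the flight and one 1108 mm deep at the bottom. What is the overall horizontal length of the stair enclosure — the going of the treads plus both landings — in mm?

⌈2982/144⌉ = 21 risers.
R = 2982 ÷ 21 = 142 mm.
From 2R + T = 609: T = 609 − 284 = 325 mm.
21 risers give 20 treads; going = 20 × 325 = 6500 mm.
Add landings: 6500 + 1298 + 1108 = 8906 mm.

8906 mm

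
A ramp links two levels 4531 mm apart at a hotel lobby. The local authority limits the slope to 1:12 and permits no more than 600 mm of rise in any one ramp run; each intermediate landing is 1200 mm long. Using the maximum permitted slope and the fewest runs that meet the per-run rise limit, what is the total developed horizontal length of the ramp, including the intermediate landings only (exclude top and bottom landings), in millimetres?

62772 mm

4531 / 600 = 7.55, so 8 ramp runs are needed. That means 7 intermediate landings.
Ramp run (horizontal) at 1:12: 4531 × 12 = 54372 mm.
Intermediate landings: 7 × 1200 = 8400 mm.
Total developed length = 54372 + 8400 = 62772 mm.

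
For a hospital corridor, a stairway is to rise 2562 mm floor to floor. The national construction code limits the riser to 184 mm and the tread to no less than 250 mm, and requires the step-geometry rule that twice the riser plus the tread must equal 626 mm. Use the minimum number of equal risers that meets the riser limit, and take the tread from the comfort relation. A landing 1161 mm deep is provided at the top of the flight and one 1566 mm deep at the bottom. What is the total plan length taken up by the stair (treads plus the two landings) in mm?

6107 mm

2562 / 184 = 13.924 → round up to 14 risers.
Riser R = 2562 / 14 = 183 mm, within the 184 mm limit.
T = 626 − 2·183 = 260 mm, which satisfies the 250 mm minimum.
14 risers give 13 treads; going = 13 × 260 = 3380 mm.
Add landings: 3380 + 1161 + 1566 = 6107 mm.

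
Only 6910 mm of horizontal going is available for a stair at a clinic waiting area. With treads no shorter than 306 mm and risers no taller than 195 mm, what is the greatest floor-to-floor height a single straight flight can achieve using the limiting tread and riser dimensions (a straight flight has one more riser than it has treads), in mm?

6910 / 306 = 22.58, so 22 treads fit.
Risers = treads + 1 = 23.
Maximum height = 23 × 195 = 4485 mm.

4485 mm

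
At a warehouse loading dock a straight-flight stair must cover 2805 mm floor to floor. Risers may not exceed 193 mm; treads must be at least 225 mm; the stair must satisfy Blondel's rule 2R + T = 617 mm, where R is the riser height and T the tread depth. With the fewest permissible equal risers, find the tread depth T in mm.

At most 193 each: 2805/193 = 14.53, giving 15 risers.
Riser R = 2805 / 15 = 187 mm, within the 193 mm limit.
T = 617 − 2·187 = 243 mm, which satisfies the 225 mm minimum.

243 mm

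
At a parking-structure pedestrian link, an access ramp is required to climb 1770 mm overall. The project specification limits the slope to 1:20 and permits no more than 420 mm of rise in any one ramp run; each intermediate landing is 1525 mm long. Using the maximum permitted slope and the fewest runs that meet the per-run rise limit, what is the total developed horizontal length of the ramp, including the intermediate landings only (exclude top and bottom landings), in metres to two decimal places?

41.50 m

⌈1770/420⌉ = 5 ramp runs. That means 4 intermediate landings.
Ramp run (horizontal) at 1:20: 1770 × 20 = 35400 mm.
Intermediate landings: 4 × 1525 = 6100 mm.
Developed length = 35400 + 6100 = 41500 mm.
= 41.50 m.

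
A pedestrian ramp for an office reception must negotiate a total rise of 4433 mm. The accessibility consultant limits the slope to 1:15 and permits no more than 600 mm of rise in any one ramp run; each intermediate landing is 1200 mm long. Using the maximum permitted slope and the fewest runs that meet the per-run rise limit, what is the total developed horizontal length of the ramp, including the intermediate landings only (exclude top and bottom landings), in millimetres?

⌈4433/600⌉ = 8 ramp runs. That means 7 intermediate landings.
Ramp run (horizontal) at 1:15: 4433 × 15 = 66495 mm.
Intermediate landings: 7 × 1200 = 8400 mm.
Developed length = 66495 + 8400 = 74895 mm.

74895 mm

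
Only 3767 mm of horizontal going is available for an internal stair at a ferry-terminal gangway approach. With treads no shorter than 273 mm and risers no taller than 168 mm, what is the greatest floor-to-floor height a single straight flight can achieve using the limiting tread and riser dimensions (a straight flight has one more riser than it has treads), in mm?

2352 mm

Treads that fit: ⌊3767 / 273⌋ = 13.
Risers = treads + 1 = 14.
Maximum height = 14 × 168 = 2352 mm.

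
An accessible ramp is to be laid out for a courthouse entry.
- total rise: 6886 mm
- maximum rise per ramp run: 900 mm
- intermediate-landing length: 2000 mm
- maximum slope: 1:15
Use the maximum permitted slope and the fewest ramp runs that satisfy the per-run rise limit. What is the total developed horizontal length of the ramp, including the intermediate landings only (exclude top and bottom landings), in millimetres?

⌈6886/900⌉ = 8 ramp runs. That means 7 intermediate landings.
Horizontal run for 6886 mm of rise at 1:15 is 6886 × 15 = 103290 mm.
7 intermediate landings contribute 7 × 2000 = 14000 mm.
Developed length = 103290 + 14000 = 117290 mm.

117290 mm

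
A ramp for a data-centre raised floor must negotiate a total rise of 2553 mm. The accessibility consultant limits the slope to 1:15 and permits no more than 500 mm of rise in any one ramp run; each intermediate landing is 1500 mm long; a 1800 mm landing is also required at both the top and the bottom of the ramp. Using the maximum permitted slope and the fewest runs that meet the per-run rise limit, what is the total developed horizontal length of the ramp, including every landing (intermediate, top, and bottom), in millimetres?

49395 mm

⌈2553/500⌉ = 6 ramp runs. That means 5 intermediate landings.
Ramp run (horizontal) at 1:15: 2553 × 15 = 38295 mm.
Intermediate landings: 5 × 1500 = 7500 mm.
Top and bottom landings: 2 × 1800 = 3600 mm.
Total = 38295 + 7500 + 3600 = 49395 mm.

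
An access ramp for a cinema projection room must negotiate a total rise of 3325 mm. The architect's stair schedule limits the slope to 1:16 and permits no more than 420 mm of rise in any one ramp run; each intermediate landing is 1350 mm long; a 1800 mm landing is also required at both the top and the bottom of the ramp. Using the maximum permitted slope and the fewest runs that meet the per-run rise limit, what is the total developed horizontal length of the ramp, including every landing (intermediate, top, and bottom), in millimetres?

3325 / 420 = 7.92, so 8 ramp runs are needed. That means 7 intermediate landings.
Horizontal run for 3325 mm of rise at 1:16 is 3325 × 16 = 53200 mm.
Intermediate landings: 7 × 1350 = 9450 mm.
Top and bottom landings: 2 × 1800 = 3600 mm.
Total = 53200 + 9450 + 3600 = 66250 mm.

66250 mm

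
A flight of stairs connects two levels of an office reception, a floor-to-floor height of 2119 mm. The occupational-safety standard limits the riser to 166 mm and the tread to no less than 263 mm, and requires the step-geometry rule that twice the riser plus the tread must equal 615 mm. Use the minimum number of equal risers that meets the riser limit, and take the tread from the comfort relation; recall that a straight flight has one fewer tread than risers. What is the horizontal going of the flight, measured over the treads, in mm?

At most 166 each: 2119/166 = 12.77, giving 13 risers.
Each riser is 2119/13 = 163 mm (≤ 166 mm).
Tread T = 615 − 2 × 163 = 289 mm (≥ 263 mm).
Treads = 13 − 1 = 12; going = 12 × 289 = 3468 mm.

3468 mm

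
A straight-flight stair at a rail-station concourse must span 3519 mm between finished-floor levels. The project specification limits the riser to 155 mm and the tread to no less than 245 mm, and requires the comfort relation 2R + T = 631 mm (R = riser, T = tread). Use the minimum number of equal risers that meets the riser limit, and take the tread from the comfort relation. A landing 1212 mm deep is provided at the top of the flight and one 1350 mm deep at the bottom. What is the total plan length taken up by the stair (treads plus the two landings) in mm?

3519 / 155 = 22.70, so 23 risers are needed.
Each riser is 3519/23 = 153 mm (≤ 155 mm).
Tread T = 631 − 2 × 153 = 325 mm (≥ 245 mm).
Treads = 23 − 1 = 22; going = 22 × 325 = 7150 mm.
Enclosure = 7150 + 1212 + 1350 = 9712 mm.

9712 mm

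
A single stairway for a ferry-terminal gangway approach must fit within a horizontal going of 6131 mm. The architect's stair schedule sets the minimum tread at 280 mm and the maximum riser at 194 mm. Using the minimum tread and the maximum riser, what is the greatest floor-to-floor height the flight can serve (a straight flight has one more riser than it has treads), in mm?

4268 mm

6131 / 280 = 21.90, so 21 treads fit.
Risers = treads + 1 = 22.
Maximum height = 22 × 194 = 4268 mm.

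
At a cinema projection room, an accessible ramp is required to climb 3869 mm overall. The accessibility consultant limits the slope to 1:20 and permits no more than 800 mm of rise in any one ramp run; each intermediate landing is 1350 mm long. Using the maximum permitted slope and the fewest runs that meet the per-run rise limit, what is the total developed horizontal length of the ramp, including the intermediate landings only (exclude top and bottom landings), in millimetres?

82780 mm

3869 / 800 = 4.84, so 5 ramp runs are needed. That means 4 intermediate landings.
Horizontal run for 3869 mm of rise at 1:20 is 3869 × 20 = 77380 mm.
Intermediate landings: 4 × 1350 = 5400 mm.
Developed length = 77380 + 5400 = 82780 mm.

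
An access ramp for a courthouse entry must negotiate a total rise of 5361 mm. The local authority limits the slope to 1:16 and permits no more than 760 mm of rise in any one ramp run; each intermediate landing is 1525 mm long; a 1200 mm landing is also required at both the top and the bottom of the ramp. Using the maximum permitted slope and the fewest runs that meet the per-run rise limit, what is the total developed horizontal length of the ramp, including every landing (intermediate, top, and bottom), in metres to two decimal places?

98.85 m

5361 / 760 = 7.054 → round up to 8 ramp runs. That means 7 intermediate landings.
Horizontal run for 5361 mm of rise at 1:16 is 5361 × 16 = 85776 mm.
Intermediate landings: 7 × 1525 = 10675 mm.
Top and bottom landings: 2 × 1200 = 2400 mm.
Total = 85776 + 10675 + 2400 = 98851 mm.
= 98.85 m.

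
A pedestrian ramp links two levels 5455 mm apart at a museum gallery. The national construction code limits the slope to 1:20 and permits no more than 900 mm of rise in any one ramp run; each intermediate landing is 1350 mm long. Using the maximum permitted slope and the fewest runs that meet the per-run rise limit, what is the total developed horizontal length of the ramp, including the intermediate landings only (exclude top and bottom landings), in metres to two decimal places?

5455 / 900 = 6.06, so 7 ramp runs are needed. That means 6 intermediate landings.
Horizontal run for 5455 mm of rise at 1:20 is 5455 × 20 = 109100 mm.
Intermediate landings: 6 × 1350 = 8100 mm.
Developed length = 109100 + 8100 = 117200 mm.
= 117.20 m.

117.20 m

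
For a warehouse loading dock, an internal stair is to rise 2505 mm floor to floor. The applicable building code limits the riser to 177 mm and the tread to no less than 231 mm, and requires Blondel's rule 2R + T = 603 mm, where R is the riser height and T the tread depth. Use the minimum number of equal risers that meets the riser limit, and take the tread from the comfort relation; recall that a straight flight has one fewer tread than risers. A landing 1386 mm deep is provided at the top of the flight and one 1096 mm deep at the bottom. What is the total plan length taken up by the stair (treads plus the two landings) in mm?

At most 177 each: 2505/177 = 14.15, giving 15 risers.
Riser R = 2505 / 15 = 167 mm, within the 177 mm limit.
From 2R + T = 603: T = 603 − 334 = 269 mm.
Treads = 15 − 1 = 14; going = 14 × 269 = 3766 mm.
Add landings: 3766 + 1386 + 1096 = 6248 mm.

6248 mm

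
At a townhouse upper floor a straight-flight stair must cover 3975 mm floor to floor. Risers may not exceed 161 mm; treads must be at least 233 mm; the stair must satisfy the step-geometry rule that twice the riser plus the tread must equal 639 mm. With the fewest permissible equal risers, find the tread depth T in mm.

⌈3975/161⌉ = 25 risers.
Riser R = 3975 / 25 = 159 mm, within the 161 mm limit.
T = 639 − 2·159 = 321 mm, which satisfies the 233 mm minimum.

321 mm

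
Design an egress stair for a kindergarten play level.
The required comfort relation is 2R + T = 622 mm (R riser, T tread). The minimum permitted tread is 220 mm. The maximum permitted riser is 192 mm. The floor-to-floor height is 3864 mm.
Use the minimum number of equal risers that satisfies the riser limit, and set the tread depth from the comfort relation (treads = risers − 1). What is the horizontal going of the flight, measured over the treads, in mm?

5080 mm

3864 / 192 = 20.12, so 21 risers are needed.
Each riser is 3864/21 = 184 mm (≤ 192 mm).
From 2R + T = 622: T = 622 − 368 = 254 mm.
Treads = 21 − 1 = 20; going = 20 × 254 = 5080 mm.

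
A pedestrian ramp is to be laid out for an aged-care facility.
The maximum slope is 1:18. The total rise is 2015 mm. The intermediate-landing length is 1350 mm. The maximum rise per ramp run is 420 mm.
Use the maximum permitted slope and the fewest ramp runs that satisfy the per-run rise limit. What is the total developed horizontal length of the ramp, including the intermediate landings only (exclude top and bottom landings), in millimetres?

At most 420 each: 2015/420 = 4.80, giving 5 ramp runs. That means 4 intermediate landings.
Horizontal run for 2015 mm of rise at 1:18 is 2015 × 18 = 36270 mm.
4 intermediate landings contribute 4 × 1350 = 5400 mm.
Developed length = 36270 + 5400 = 41670 mm.

41670 mm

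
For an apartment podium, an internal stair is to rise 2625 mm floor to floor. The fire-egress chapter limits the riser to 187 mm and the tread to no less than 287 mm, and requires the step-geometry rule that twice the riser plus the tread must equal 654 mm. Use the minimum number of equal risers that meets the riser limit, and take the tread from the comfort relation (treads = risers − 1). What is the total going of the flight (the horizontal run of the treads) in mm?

4256 mm

2625 / 187 = 14.037 → round up to 15 risers.
Each riser is 2625/15 = 175 mm (≤ 187 mm).
Tread T = 654 − 2 × 175 = 304 mm (≥ 287 mm).
Going = (15 − 1) × 304 = 4256 mm.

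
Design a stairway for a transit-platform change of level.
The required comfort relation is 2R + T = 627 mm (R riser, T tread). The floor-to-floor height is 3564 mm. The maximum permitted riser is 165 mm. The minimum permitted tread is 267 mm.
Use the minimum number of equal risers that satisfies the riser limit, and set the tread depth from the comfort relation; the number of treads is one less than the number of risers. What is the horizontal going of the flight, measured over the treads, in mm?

At most 165 each: 3564/165 = 21.60, giving 22 risers.
Each riser is 3564/22 = 162 mm (≤ 165 mm).
Tread T = 627 − 2 × 162 = 303 mm (≥ 267 mm).
22 risers give 21 treads; going = 21 × 303 = 6363 mm.

6363 mm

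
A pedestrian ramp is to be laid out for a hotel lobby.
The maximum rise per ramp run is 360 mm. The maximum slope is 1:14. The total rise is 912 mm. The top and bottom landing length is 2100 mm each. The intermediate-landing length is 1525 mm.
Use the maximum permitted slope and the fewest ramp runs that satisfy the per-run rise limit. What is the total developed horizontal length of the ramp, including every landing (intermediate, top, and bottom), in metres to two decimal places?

912 / 360 = 2.533 → round up to 3 ramp runs. That means 2 intermediate landings.
Horizontal run for 912 mm of rise at 1:14 is 912 × 14 = 12768 mm.
Intermediate landings: 2 × 1525 = 3050 mm.
Top and bottom landings: 2 × 2100 = 4200 mm.
Total = 12768 + 3050 + 4200 = 20018 mm.
= 20.02 m.

20.02 m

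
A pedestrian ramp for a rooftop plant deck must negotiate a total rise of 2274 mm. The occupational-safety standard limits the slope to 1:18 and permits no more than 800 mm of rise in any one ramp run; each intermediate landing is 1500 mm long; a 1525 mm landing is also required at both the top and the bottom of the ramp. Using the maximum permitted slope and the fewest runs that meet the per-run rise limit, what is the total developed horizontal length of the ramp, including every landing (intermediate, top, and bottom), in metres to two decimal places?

46.98 m

⌈2274/800⌉ = 3 ramp runs. That means 2 intermediate landings.
Horizontal run for 2274 mm of rise at 1:18 is 2274 × 18 = 40932 mm.
2 intermediate landings contribute 2 × 1500 = 3000 mm.
Top and bottom landings: 2 × 1525 = 3050 mm.
Total = 40932 + 3000 + 3050 = 46982 mm.
= 46.98 m.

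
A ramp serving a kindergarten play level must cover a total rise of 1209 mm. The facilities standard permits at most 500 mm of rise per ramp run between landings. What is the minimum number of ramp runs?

1209 / 500 = 2.42, so 3 ramp runs are needed.

3 runs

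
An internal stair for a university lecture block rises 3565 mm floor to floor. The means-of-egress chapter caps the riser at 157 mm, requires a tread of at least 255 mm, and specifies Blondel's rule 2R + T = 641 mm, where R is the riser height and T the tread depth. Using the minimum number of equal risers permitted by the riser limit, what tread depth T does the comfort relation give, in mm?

At most 157 each: 3565/157 = 22.71, giving 23 risers.
Riser R = 3565 / 23 = 155 mm, within the 157 mm limit.
From 2R + T = 641: T = 641 − 310 = 331 mm.

331 mm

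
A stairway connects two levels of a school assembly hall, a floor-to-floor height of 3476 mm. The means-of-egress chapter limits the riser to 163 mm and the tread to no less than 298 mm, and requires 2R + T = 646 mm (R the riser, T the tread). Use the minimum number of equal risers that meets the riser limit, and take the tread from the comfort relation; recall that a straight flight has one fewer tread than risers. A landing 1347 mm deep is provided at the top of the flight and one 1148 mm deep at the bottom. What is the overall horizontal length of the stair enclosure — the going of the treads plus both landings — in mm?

At most 163 each: 3476/163 = 21.33, giving 22 risers.
R = 3476 ÷ 22 = 158 mm.
From 2R + T = 646: T = 646 − 316 = 330 mm.
Treads = 22 − 1 = 21; going = 21 × 330 = 6930 mm.
Enclosure = 6930 + 1347 + 1148 = 9425 mm.

9425 mm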